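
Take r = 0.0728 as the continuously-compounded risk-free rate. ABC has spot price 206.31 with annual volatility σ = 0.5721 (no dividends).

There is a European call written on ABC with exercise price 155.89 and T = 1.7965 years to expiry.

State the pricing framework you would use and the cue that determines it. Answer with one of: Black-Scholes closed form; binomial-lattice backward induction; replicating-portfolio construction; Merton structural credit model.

framework: Black-Scholes closed form

Key observation: everything needed for the exact continuous-time valuation of the European call on ABC (strike 155.89) is given, and no feature rules the closed form out.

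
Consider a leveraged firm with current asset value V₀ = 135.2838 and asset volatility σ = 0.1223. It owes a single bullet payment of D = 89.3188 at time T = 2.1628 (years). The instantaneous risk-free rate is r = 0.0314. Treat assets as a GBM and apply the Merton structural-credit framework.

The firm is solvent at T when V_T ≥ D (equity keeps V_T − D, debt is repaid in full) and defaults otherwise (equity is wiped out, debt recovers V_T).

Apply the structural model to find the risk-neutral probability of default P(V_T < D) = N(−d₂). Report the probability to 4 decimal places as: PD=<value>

Work the structural quantities from V₀ = 135.2838 against face 89.3188:
d₁ = [ln(V₀/D) + (r + σ²/2)T] / (σ√T)
   = [ln(135.2838/89.3188) + (0.0314 + 0.5·0.1223²)·2.1628] / (0.1223·√2.1628)
   = [0.415163 + 0.084087] / 0.179860 = 2.775767
d₂ = d₁ − σ√T = 2.775767 − 0.179860 = 2.595907
risk-neutral PD = N(−d₂) = N(-2.595907) = 0.004717

PD=0.0047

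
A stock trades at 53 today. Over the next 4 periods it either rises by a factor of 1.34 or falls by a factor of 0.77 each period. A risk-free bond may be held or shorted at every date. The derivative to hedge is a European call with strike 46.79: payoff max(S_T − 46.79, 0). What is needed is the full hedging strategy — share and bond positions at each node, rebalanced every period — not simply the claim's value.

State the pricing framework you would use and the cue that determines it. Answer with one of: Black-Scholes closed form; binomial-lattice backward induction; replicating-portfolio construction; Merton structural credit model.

framework: replicating-portfolio construction

Key observation: what is demanded is not a single number but the (Δ, B) position at each node of the 1.34/0.77 tree starting at 53; constructing those positions is the replicating-portfolio method.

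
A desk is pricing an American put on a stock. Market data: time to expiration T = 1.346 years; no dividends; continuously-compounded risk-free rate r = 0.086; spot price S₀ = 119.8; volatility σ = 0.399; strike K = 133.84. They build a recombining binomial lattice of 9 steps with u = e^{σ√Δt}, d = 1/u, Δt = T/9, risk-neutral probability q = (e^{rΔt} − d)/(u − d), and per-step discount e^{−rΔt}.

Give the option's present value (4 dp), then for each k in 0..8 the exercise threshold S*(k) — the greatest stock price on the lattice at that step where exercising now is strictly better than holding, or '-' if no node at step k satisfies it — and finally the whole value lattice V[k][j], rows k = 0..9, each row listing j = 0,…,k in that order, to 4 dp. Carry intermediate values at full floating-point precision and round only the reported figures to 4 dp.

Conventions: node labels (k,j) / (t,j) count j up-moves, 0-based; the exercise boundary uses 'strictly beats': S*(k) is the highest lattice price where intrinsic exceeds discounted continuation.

price = 24.2731
boundary = - - 87.9895 75.4081 87.9895 75.4081 87.9895 102.6701 87.9895
tree:
24.2731
33.8735 15.4222
45.8505 22.9240 8.4149
58.4319 33.0147 13.5545 3.5588
69.2143 45.8505 21.1954 6.3619 0.8838
78.4550 58.4319 31.9283 11.1475 1.8023 0.0000
86.3744 69.2143 45.8505 19.0088 3.6755 0.0000 0.0000
93.1614 78.4550 58.4319 31.1699 7.4952 0.0000 0.0000 0.0000
98.9779 86.3744 69.2143 45.8505 15.2848 0.0000 0.0000 0.0000 0.0000
103.9627 93.1614 78.4550 58.4319 31.1699 0.0000 0.0000 0.0000 0.0000 0.0000

Δt=0.14956, u=1.16684, d=0.85701, q=0.50328, disc=e^(-rΔt)=0.98722
k=9 terminal: V=max(K-S,0) → 103.9627 93.1614 78.4550 58.4319 31.1699 0.0000 0.0000 0.0000 0.0000 0.0000
k=8: j=0 S=34.8621 intr=98.9779 cont=97.2675 V=98.9779[EX]; j=1 S=47.4656 intr=86.3744 cont=84.6640 V=86.3744[EX]; j=2 S=64.6257 intr=69.2143 cont=67.5039 V=69.2143[EX]; j=3 S=87.9895 intr=45.8505 cont=44.1401 V=45.8505[EX]; j=4 S=119.8000 intr=14.0400 cont=15.2848 V=15.2848[hold]; j=5 S=163.1108 intr=0.0000 cont=0.0000 V=0.0000[hold]; j=6 S=222.0795 intr=0.0000 cont=0.0000 V=0.0000[hold]; j=7 S=302.3669 intr=0.0000 cont=0.0000 V=0.0000[hold]; j=8 S=411.6803 intr=0.0000 cont=0.0000 V=0.0000[hold]  S*(8)=87.9895
k=7: j=0 S=40.6786 intr=93.1614 cont=91.4510 V=93.1614[EX]; j=1 S=55.3850 intr=78.4550 cont=76.7446 V=78.4550[EX]; j=2 S=75.4081 intr=58.4319 cont=56.7215 V=58.4319[EX]; j=3 S=102.6701 intr=31.1699 cont=30.0780 V=31.1699[EX]; j=4 S=139.7879 intr=0.0000 cont=7.4952 V=7.4952[hold]; j=5 S=190.3249 intr=0.0000 cont=0.0000 V=0.0000[hold]; j=6 S=259.1322 intr=0.0000 cont=0.0000 V=0.0000[hold]; j=7 S=352.8151 intr=0.0000 cont=0.0000 V=0.0000[hold]  S*(7)=102.6701
k=6: j=0 S=47.4656 intr=86.3744 cont=84.6640 V=86.3744[EX]; j=1 S=64.6257 intr=69.2143 cont=67.5039 V=69.2143[EX]; j=2 S=87.9895 intr=45.8505 cont=44.1401 V=45.8505[EX]; j=3 S=119.8000 intr=14.0400 cont=19.0088 V=19.0088[hold]; j=4 S=163.1108 intr=0.0000 cont=3.6755 V=3.6755[hold]; j=5 S=222.0795 intr=0.0000 cont=0.0000 V=0.0000[hold]; j=6 S=302.3669 intr=0.0000 cont=0.0000 V=0.0000[hold]  S*(6)=87.9895
k=5: j=0 S=55.3850 intr=78.4550 cont=76.7446 V=78.4550[EX]; j=1 S=75.4081 intr=58.4319 cont=56.7215 V=58.4319[EX]; j=2 S=102.6701 intr=31.1699 cont=31.9283 V=31.9283[hold]; j=3 S=139.7879 intr=0.0000 cont=11.1475 V=11.1475[hold]; j=4 S=190.3249 intr=0.0000 cont=1.8023 V=1.8023[hold]; j=5 S=259.1322 intr=0.0000 cont=0.0000 V=0.0000[hold]  S*(5)=75.4081
k=4: j=0 S=64.6257 intr=69.2143 cont=67.5039 V=69.2143[EX]; j=1 S=87.9895 intr=45.8505 cont=44.5169 V=45.8505[EX]; j=2 S=119.8000 intr=14.0400 cont=21.1954 V=21.1954[hold]; j=3 S=163.1108 intr=0.0000 cont=6.3619 V=6.3619[hold]; j=4 S=222.0795 intr=0.0000 cont=0.8838 V=0.8838[hold]  S*(4)=87.9895
k=3: j=0 S=75.4081 intr=58.4319 cont=56.7215 V=58.4319[EX]; j=1 S=102.6701 intr=31.1699 cont=33.0147 V=33.0147[hold]; j=2 S=139.7879 intr=0.0000 cont=13.5545 V=13.5545[hold]; j=3 S=190.3249 intr=0.0000 cont=3.5588 V=3.5588[hold]  S*(3)=75.4081
k=2: j=0 S=87.9895 intr=45.8505 cont=45.0566 V=45.8505[EX]; j=1 S=119.8000 intr=14.0400 cont=22.9240 V=22.9240[hold]; j=2 S=163.1108 intr=0.0000 cont=8.4149 V=8.4149[hold]  S*(2)=87.9895
k=1: j=0 S=102.6701 intr=31.1699 cont=33.8735 V=33.8735[hold]; j=1 S=139.7879 intr=0.0000 cont=15.4222 V=15.4222[hold]  S*(1)=-
k=0: j=0 S=119.8000 intr=14.0400 cont=24.2731 V=24.2731[hold]  S*(0)=-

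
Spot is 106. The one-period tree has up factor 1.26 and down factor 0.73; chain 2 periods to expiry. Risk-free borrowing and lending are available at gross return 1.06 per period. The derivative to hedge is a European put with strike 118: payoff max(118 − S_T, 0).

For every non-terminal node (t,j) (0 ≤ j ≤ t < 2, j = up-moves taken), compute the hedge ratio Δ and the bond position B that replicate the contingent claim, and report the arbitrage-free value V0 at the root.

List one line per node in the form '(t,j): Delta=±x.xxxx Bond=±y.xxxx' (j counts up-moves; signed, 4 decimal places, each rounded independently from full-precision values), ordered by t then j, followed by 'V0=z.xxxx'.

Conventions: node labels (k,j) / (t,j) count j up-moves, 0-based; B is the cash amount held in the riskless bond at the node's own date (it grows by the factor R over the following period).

Risk-neutral probability p* = (R−d)/(u−d) = (1.06−0.73)/(1.26−0.73) = 0.6226.
Expiry values: V(2,0)=61.5126, V(2,1)=20.5012, V(2,2)=0.0000
  t=1,j=0: stock 77.3800 → up 97.4988 (V=20.5012), down 56.4874 (V=61.5126). Price 33.9408; hedge Δ=-1.0000, bond B=111.3208.
  t=1,j=1: stock 133.5600 → up 168.2856 (V=0.0000), down 97.4988 (V=20.5012). Price 7.2984; hedge Δ=-0.2896, bond B=45.9799.
  t=0,j=0: stock 106.0000 → up 133.5600 (V=7.2984), down 77.3800 (V=33.9408). Price 16.3699; hedge Δ=-0.4742, bond B=66.6385.
Verification: the root portfolio costs Δ(0,0)·S0 + B(0,0) = 16.3699, matching V0.

(0,0): Delta=-0.4742 Bond=66.6385
(1,0): Delta=-1.0000 Bond=111.3208
(1,1): Delta=-0.2896 Bond=45.9799
V0=16.3699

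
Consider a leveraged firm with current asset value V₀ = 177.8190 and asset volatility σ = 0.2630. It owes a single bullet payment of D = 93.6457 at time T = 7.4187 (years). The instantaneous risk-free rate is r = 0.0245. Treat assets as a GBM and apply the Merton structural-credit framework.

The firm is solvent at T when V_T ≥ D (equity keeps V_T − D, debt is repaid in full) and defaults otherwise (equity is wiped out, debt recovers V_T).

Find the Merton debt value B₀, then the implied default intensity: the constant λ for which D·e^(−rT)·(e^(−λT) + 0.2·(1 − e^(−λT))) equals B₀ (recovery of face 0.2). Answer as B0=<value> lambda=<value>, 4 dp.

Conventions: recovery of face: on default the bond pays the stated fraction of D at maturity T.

B0=73.0471 lambda=0.0113

Apply the equity-as-call identities (strike 93.6457, horizon 7.4187 years):
d₁ = [ln(V₀/D) + (r + σ²/2)T] / (σ√T)
   = [ln(177.8190/93.6457) + (0.0245 + 0.5·0.2630²)·7.4187] / (0.2630·√7.4187)
   = [0.641248 + 0.438330] / 0.716341 = 1.507073
d₂ = d₁ − σ√T = 1.507073 − 0.716341 = 0.790732
N(d₁) = 0.934104,  N(d₂) = 0.785450,  e^(−rT) = 0.833803
E₀ = V₀·N(d₁) − D·e^(−rT)·N(d₂)
   = 177.8190·0.934104 − 93.6457·0.833803·0.785450 = 104.771897
B₀ = V₀ − E₀ = 177.8190 − 104.771897 = 73.047103
e^(−λT) = (B₀·e^(rT)/D − 0.2)/(1 − 0.2) = (73.0471·1.199324/93.6457 − 0.2)/0.8 = 0.91939629
λ = −ln(0.91939629)/7.4187 = 0.011328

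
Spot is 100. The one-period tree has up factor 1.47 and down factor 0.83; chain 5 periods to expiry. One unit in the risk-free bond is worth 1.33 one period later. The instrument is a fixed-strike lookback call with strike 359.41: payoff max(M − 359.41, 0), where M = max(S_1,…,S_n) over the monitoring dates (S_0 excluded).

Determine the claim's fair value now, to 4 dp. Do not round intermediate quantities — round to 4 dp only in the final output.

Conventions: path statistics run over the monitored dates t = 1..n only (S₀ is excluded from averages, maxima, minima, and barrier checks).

Risk-neutral up-probability p* = (R−d)/(u−d) = (1.33−0.83)/(1.47−0.83) = 0.7812; the claim prices as the p*-weighted sum of path payoffs discounted by R^5.
Enumerate all 2^5 = 32 price paths (U = up ×1.47, D = down ×0.83); each path with k up-moves has probability p*^k·(1−p*)^(5−k).
DDDDD: M=83.0000, payoff=0.0000, prob=0.000501
UDDDD: M=147.0000, payoff=0.0000, prob=0.001789
DUDDD: M=122.0100, payoff=0.0000, prob=0.001789
UUDDD: M=216.0900, payoff=0.0000, prob=0.006389
DDUDD: M=101.2683, payoff=0.0000, prob=0.001789
UDUDD: M=179.3547, payoff=0.0000, prob=0.006389
DUUDD: M=179.3547, payoff=0.0000, prob=0.006389
UUUDD: M=317.6523, payoff=0.0000, prob=0.022817
DDDUD: M=84.0527, payoff=0.0000, prob=0.001789
UDDUD: M=148.8644, payoff=0.0000, prob=0.006389
DUDUD: M=148.8644, payoff=0.0000, prob=0.006389
UUDUD: M=263.6514, payoff=0.0000, prob=0.022817
DDUUD: M=148.8644, payoff=0.0000, prob=0.006389
UDUUD: M=263.6514, payoff=0.0000, prob=0.022817
DUUUD: M=263.6514, payoff=0.0000, prob=0.022817
UUUUD: M=466.9489, payoff=107.5389, prob=0.081491
DDDDU: M=83.0000, payoff=0.0000, prob=0.001789
UDDDU: M=147.0000, payoff=0.0000, prob=0.006389
DUDDU: M=123.5575, payoff=0.0000, prob=0.006389
UUDDU: M=218.8307, payoff=0.0000, prob=0.022817
DDUDU: M=123.5575, payoff=0.0000, prob=0.006389
UDUDU: M=218.8307, payoff=0.0000, prob=0.022817
DUUDU: M=218.8307, payoff=0.0000, prob=0.022817
UUUDU: M=387.5676, payoff=28.1576, prob=0.081491
DDDUU: M=123.5575, payoff=0.0000, prob=0.006389
UDDUU: M=218.8307, payoff=0.0000, prob=0.022817
DUDUU: M=218.8307, payoff=0.0000, prob=0.022817
UUDUU: M=387.5676, payoff=28.1576, prob=0.081491
DDUUU: M=218.8307, payoff=0.0000, prob=0.022817
UDUUU: M=387.5676, payoff=28.1576, prob=0.081491
DUUUU: M=387.5676, payoff=28.1576, prob=0.081491
UUUUU: M=686.4149, payoff=327.0049, prob=0.291038
Price = Σ prob·payoff / R^5 = 113.112684 / 4.161580 = 27.1802

price = 27.1802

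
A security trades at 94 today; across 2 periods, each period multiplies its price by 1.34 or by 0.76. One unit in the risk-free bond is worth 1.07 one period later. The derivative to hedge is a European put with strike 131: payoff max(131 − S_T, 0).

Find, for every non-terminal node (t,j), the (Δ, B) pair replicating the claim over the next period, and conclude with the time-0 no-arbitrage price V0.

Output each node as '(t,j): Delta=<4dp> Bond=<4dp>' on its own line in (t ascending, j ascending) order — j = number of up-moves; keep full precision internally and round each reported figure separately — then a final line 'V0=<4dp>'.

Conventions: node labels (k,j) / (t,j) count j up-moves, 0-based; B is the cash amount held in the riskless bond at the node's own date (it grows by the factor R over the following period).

(0,0): Delta=-0.6538 Bond=91.3058
(1,0): Delta=-1.0000 Bond=122.4299
(1,1): Delta=-0.4828 Bond=76.1559
V0=29.8488

No-arbitrage ⇒ martingale measure with p* = (R−d)/(u−d) = 0.5345.
Payoffs at expiry: V(2,0)=76.7056, V(2,1)=35.2704, V(2,2)=0.0000
Node (1,0) S=71.4400: V=(p*·35.2704+(1−p*)·76.7056)/1.07=50.9899; Δ=(35.2704−76.7056)/(95.7296−54.2944)=-1.0000; B=V−Δ·S=122.4299
Node (1,1) S=125.9600: V=(p*·0.0000+(1−p*)·35.2704)/1.07=15.3448; Δ=(0.0000−35.2704)/(168.7864−95.7296)=-0.4828; B=V−Δ·S=76.1559
Node (0,0) S=94.0000: V=(p*·15.3448+(1−p*)·50.9899)/1.07=29.8488; Δ=(15.3448−50.9899)/(125.9600−71.4400)=-0.6538; B=V−Δ·S=91.3058
As a check, the time-0 holding Δ(0,0)·S0 + B(0,0) comes to 29.8488 — exactly V0.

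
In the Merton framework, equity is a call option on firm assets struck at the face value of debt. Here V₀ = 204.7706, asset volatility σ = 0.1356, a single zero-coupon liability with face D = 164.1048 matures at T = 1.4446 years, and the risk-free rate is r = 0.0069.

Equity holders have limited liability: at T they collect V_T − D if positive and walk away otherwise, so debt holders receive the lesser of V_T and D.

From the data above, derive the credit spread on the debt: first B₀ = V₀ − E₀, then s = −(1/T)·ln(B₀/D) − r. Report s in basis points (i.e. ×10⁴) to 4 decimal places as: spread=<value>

spread=44.5195

Apply the equity-as-call identities (strike 164.1048, horizon 1.4446 years):
d₁ = [ln(V₀/D) + (r + σ²/2)T] / (σ√T)
   = [ln(204.7706/164.1048) + (0.0069 + 0.5·0.1356²)·1.4446] / (0.1356·√1.4446)
   = [0.221385 + 0.023249] / 0.162980 = 1.501009
d₂ = d₁ − σ√T = 1.501009 − 0.162980 = 1.338029
N(d₁) = 0.933323,  N(d₂) = 0.909557,  e^(−rT) = 0.990082
E₀ = V₀·N(d₁) − D·e^(−rT)·N(d₂)
   = 204.7706·0.933323 − 164.1048·0.990082·0.909557 = 43.335012
B₀ = V₀ − E₀ = 204.7706 − 43.335012 = 161.435588
spread = −(1/T)·ln(B₀/D) − r = −(1/1.4446)·ln(161.435588/164.1048) − 0.0069 = 0.00445195
in basis points: 0.00445195 × 10⁴ = 44.5195 bp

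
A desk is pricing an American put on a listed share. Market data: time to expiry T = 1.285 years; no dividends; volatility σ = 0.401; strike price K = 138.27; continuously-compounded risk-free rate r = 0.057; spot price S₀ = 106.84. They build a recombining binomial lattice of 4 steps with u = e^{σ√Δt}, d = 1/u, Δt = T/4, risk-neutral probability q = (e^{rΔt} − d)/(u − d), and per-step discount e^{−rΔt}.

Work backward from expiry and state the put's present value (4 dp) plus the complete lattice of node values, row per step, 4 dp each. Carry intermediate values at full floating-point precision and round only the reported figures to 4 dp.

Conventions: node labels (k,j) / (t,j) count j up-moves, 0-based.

price = 37.0725
tree:
37.0725
53.1510 21.3286
70.4561 34.5094 8.0760
84.2429 53.1510 15.9320 0.0000
95.2269 70.4561 31.4300 0.0000 0.0000

params: Δt=0.32125 u=1.25518 d=0.79670 q=0.48373 e^(-rΔt)=0.98186
t_4 payoffs: 95.2269 70.4561 31.4300 0.0000 0.0000
k=3: node(3,0) S=54.0271 payoff=84.2429 vs cont=81.7341 → 84.2429 [stop]  node(3,1) S=85.1190 payoff=53.1510 vs cont=50.6422 → 53.1510 [stop]  node(3,2) S=134.1039 payoff=4.1661 vs cont=15.9320 → 15.9320 [wait]  node(3,3) S=211.2791 payoff=0.0000 vs cont=0.0000 → 0.0000 [wait]
k=2: node(2,0) S=67.8139 payoff=70.4561 vs cont=67.9472 → 70.4561 [stop]  node(2,1) S=106.8400 payoff=31.4300 vs cont=34.5094 → 34.5094 [wait]  node(2,2) S=168.3251 payoff=0.0000 vs cont=8.0760 → 8.0760 [wait]
k=1: node(1,0) S=85.1190 payoff=53.1510 vs cont=52.1047 → 53.1510 [stop]  node(1,1) S=134.1039 payoff=4.1661 vs cont=21.3286 → 21.3286 [wait]
k=0: node(0,0) S=106.8400 payoff=31.4300 vs cont=37.0725 → 37.0725 [wait]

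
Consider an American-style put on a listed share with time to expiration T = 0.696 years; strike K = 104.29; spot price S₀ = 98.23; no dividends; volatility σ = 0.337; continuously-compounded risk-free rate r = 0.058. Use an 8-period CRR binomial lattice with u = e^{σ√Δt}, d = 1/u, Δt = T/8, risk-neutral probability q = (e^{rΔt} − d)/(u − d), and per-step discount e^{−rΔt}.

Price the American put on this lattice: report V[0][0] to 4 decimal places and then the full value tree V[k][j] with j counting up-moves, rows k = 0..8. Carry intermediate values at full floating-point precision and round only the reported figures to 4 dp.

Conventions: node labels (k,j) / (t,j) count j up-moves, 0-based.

price = 12.9213
tree:
12.9213
17.9456 8.0392
24.1490 11.9378 4.2308
31.3885 17.1702 6.8381 1.6722
38.2864 23.7696 10.7594 2.9950 0.3695
44.5317 31.3885 16.3585 5.2819 0.7435 0.0000
50.1860 38.2864 23.7696 9.1296 1.4963 0.0000 0.0000
55.3054 44.5317 31.3885 15.3545 3.0113 0.0000 0.0000 0.0000
59.9403 50.1860 38.2864 23.7696 6.0600 0.0000 0.0000 0.0000 0.0000

params: Δt=0.08700 u=1.10451 d=0.90538 q=0.50057 e^(-rΔt)=0.99497
t_8 payoffs: 59.9403 50.1860 38.2864 23.7696 6.0600 0.0000 0.0000 0.0000 0.0000
k=7: node(7,0) S=48.9846 payoff=55.3054 vs cont=54.7804 → 55.3054 [stop]  node(7,1) S=59.7583 payoff=44.5317 vs cont=44.0068 → 44.5317 [stop]  node(7,2) S=72.9015 payoff=31.3885 vs cont=30.8636 → 31.3885 [stop]  node(7,3) S=88.9355 payoff=15.3545 vs cont=14.8296 → 15.3545 [stop]  node(7,4) S=108.4959 payoff=0.0000 vs cont=3.0113 → 3.0113 [wait]  node(7,5) S=132.3585 payoff=0.0000 vs cont=0.0000 → 0.0000 [wait]  node(7,6) S=161.4693 payoff=0.0000 vs cont=0.0000 → 0.0000 [wait]  node(7,7) S=196.9829 payoff=0.0000 vs cont=0.0000 → 0.0000 [wait]
k=6: node(6,0) S=54.1040 payoff=50.1860 vs cont=49.6611 → 50.1860 [stop]  node(6,1) S=66.0036 payoff=38.2864 vs cont=37.7615 → 38.2864 [stop]  node(6,2) S=80.5204 payoff=23.7696 vs cont=23.2447 → 23.7696 [stop]  node(6,3) S=98.2300 payoff=6.0600 vs cont=9.1296 → 9.1296 [wait]  node(6,4) S=119.8347 payoff=0.0000 vs cont=1.4963 → 1.4963 [wait]  node(6,5) S=146.1911 payoff=0.0000 vs cont=0.0000 → 0.0000 [wait]  node(6,6) S=178.3443 payoff=0.0000 vs cont=0.0000 → 0.0000 [wait]
k=5: node(5,0) S=59.7583 payoff=44.5317 vs cont=44.0068 → 44.5317 [stop]  node(5,1) S=72.9015 payoff=31.3885 vs cont=30.8636 → 31.3885 [stop]  node(5,2) S=88.9355 payoff=15.3545 vs cont=16.3585 → 16.3585 [wait]  node(5,3) S=108.4959 payoff=0.0000 vs cont=5.2819 → 5.2819 [wait]  node(5,4) S=132.3585 payoff=0.0000 vs cont=0.7435 → 0.7435 [wait]  node(5,5) S=161.4693 payoff=0.0000 vs cont=0.0000 → 0.0000 [wait]
k=4: node(4,0) S=66.0036 payoff=38.2864 vs cont=37.7615 → 38.2864 [stop]  node(4,1) S=80.5204 payoff=23.7696 vs cont=23.7447 → 23.7696 [stop]  node(4,2) S=98.2300 payoff=6.0600 vs cont=10.7594 → 10.7594 [wait]  node(4,3) S=119.8347 payoff=0.0000 vs cont=2.9950 → 2.9950 [wait]  node(4,4) S=146.1911 payoff=0.0000 vs cont=0.3695 → 0.3695 [wait]
k=3: node(3,0) S=72.9015 payoff=31.3885 vs cont=30.8636 → 31.3885 [stop]  node(3,1) S=88.9355 payoff=15.3545 vs cont=17.1702 → 17.1702 [wait]  node(3,2) S=108.4959 payoff=0.0000 vs cont=6.8381 → 6.8381 [wait]  node(3,3) S=132.3585 payoff=0.0000 vs cont=1.6722 → 1.6722 [wait]
k=2: node(2,0) S=80.5204 payoff=23.7696 vs cont=24.1490 → 24.1490 [wait]  node(2,1) S=98.2300 payoff=6.0600 vs cont=11.9378 → 11.9378 [wait]  node(2,2) S=119.8347 payoff=0.0000 vs cont=4.2308 → 4.2308 [wait]
k=1: node(1,0) S=88.9355 payoff=15.3545 vs cont=17.9456 → 17.9456 [wait]  node(1,1) S=108.4959 payoff=0.0000 vs cont=8.0392 → 8.0392 [wait]
k=0: node(0,0) S=98.2300 payoff=6.0600 vs cont=12.9213 → 12.9213 [wait]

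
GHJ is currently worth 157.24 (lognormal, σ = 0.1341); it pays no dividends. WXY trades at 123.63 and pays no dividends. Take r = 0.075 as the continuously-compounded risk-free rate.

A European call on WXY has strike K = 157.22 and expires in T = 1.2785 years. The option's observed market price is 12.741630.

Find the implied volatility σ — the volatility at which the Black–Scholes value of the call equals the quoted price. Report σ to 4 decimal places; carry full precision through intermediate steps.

At σ = 0.3517 the Black–Scholes value reproduces the quote:
σ√T = 0.3517·√1.2785 = 0.397670
d₁ = (ln(S/K) + (r+σ²/2)T) / (σ√T) = (ln(123.63/157.22) + (0.075+0.3517²/2)·1.2785) / 0.397670 = (-0.240353 + 0.174958) / 0.397670 = -0.164445
d₂ = d₁ − σ√T = -0.164445 − 0.397670 = -0.562115
e^{−rT} = 0.908566
N(d₁) = 0.434691,  N(d₂) = 0.287019
V = S·N(d₁) − K·e^{−rT}·N(d₂) = 53.740794 − 40.999165 = 12.741630 (the quoted price), and the Black–Scholes price is strictly increasing in σ, so σ is unique

sigma = 0.3517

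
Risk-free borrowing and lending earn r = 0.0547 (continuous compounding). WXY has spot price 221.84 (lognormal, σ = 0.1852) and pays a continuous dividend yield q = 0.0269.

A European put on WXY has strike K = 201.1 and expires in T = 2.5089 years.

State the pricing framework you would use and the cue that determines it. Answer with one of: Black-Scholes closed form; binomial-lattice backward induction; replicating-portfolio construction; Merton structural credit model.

framework: Black-Scholes closed form

Key observation: with WXY following a GBM at constant σ and r, the European put struck at 201.1 prices in closed form — nothing here needs a stepwise model or a balance sheet.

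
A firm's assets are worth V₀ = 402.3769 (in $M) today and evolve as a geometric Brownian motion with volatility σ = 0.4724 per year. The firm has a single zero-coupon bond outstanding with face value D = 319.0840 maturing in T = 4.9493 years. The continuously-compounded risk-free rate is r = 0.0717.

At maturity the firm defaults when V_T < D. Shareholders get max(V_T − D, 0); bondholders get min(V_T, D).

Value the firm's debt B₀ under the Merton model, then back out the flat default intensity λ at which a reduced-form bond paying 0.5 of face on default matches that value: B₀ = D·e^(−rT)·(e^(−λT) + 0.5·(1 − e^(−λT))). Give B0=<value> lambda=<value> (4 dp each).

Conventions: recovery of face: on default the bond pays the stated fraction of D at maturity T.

Equity is a call on the firm's assets struck at D = 319.0840:
d₁ = [ln(V₀/D) + (r + σ²/2)T] / (σ√T)
   = [ln(402.3769/319.0840) + (0.0717 + 0.5·0.4724²)·4.9493] / (0.4724·√4.9493)
   = [0.231935 + 0.907112] / 1.050949 = 1.083827
d₂ = d₁ − σ√T = 1.083827 − 1.050949 = 0.032877
N(d₁) = 0.860779,  N(d₂) = 0.513114,  e^(−rT) = 0.701268
E₀ = V₀·N(d₁) − D·e^(−rT)·N(d₂)
   = 402.3769·0.860779 − 319.0840·0.701268·0.513114 = 231.541528
B₀ = V₀ − E₀ = 402.3769 − 231.541528 = 170.835372
e^(−λT) = (B₀·e^(rT)/D − 0.5)/(1 − 0.5) = (170.8354·1.425988/319.0840 − 0.5)/0.5 = 0.52692837
λ = −ln(0.52692837)/4.9493 = 0.129451

B0=170.8354 lambda=0.1295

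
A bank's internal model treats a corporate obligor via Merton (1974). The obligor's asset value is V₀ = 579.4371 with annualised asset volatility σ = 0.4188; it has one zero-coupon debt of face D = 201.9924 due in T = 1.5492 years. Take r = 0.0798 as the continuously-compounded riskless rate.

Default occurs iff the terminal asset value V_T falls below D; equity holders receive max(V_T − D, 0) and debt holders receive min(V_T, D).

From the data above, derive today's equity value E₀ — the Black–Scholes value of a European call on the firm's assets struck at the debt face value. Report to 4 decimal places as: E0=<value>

E0=401.6076

With assets at 579.4371 and a single debt payment of 201.9924 at 1.5492 years:
d₁ = [ln(V₀/D) + (r + σ²/2)T] / (σ√T)
   = [ln(579.4371/201.9924) + (0.0798 + 0.5·0.4188²)·1.5492] / (0.4188·√1.5492)
   = [1.053827 + 0.259486] / 0.521267 = 2.519462
d₂ = d₁ − σ√T = 2.519462 − 0.521267 = 1.998195
N(d₁) = 0.994123,  N(d₂) = 0.977152,  e^(−rT) = 0.883710
E₀ = V₀·N(d₁) − D·e^(−rT)·N(d₂)
   = 579.4371·0.994123 − 201.9924·0.883710·0.977152 = 401.607569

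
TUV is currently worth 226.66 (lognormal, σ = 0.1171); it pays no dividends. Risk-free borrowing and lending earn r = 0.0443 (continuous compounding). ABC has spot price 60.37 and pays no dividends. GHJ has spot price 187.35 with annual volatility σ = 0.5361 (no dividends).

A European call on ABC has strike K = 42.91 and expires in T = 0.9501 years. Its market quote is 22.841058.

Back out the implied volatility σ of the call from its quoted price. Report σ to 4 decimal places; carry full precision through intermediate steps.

At σ = 0.5478 the Black–Scholes value reproduces the quote:
σ√T = 0.5478·√0.9501 = 0.533957
d₁ = (ln(S/K) + (r+σ²/2)T) / (σ√T) = (ln(60.37/42.91) + (0.0443+0.5478²/2)·0.9501) / 0.533957 = (0.341387 + 0.184645) / 0.533957 = 0.985157
d₂ = d₁ − σ√T = 0.985157 − 0.533957 = 0.451200
e^{−rT} = 0.958784
N(d₁) = 0.837727,  N(d₂) = 0.674077
V = S·N(d₁) − K·e^{−rT}·N(d₂) = 50.573555 − 27.732496 = 22.841058 (the quoted price), and the Black–Scholes price is strictly increasing in σ, so σ is unique

sigma = 0.5478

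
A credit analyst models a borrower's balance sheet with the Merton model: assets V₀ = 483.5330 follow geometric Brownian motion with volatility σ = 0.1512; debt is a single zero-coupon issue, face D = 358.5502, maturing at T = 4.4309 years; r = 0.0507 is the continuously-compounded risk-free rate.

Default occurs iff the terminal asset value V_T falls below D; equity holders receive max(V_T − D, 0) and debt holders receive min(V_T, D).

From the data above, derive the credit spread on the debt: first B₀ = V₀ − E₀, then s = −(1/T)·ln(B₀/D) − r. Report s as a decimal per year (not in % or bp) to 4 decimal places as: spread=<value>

Equity is a call on the firm's assets struck at D = 358.5502:
d₁ = [ln(V₀/D) + (r + σ²/2)T] / (σ√T)
   = [ln(483.5330/358.5502) + (0.0507 + 0.5·0.1512²)·4.4309] / (0.1512·√4.4309)
   = [0.299051 + 0.275295] / 0.318272 = 1.804578
d₂ = d₁ − σ√T = 1.804578 − 0.318272 = 1.486307
N(d₁) = 0.964430,  N(d₂) = 0.931401,  e^(−rT) = 0.798798
E₀ = V₀·N(d₁) − D·e^(−rT)·N(d₂)
   = 483.5330·0.964430 − 358.5502·0.798798·0.931401 = 199.571615
B₀ = V₀ − E₀ = 483.5330 − 199.571615 = 283.961385
spread = −(1/T)·ln(B₀/D) − r = −(1/4.4309)·ln(283.961385/358.5502) − 0.0507 = 0.00193726

spread=0.0019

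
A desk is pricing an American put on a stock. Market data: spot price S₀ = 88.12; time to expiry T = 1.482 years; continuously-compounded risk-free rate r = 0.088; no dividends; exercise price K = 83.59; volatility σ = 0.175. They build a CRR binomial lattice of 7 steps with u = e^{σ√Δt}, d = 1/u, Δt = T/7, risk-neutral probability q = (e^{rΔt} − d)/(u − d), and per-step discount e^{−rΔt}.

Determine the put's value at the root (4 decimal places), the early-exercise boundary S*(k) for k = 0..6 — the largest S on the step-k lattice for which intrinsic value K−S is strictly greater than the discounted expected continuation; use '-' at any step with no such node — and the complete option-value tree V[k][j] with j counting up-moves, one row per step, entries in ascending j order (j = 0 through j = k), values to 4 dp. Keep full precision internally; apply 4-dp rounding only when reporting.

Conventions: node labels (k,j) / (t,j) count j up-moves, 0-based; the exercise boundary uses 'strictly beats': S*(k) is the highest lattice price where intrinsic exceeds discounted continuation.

Δt=0.21171, u=1.08385, d=0.92263, q=0.59653, disc=e^(-rΔt)=0.98154
k=7 terminal: V=max(K-S,0) → 33.4386 24.6753 14.3808 2.2874 0.0000 0.0000 0.0000 0.0000
k=6: j=0 S=54.3568 intr=29.2332 cont=27.6903 V=29.2332[EX]; j=1 S=63.8549 intr=19.7351 cont=18.1922 V=19.7351[EX]; j=2 S=75.0126 intr=8.5774 cont=7.0345 V=8.5774[EX]; j=3 S=88.1200 intr=0.0000 cont=0.9059 V=0.9059[hold]; j=4 S=103.5177 intr=0.0000 cont=0.0000 V=0.0000[hold]; j=5 S=121.6060 intr=0.0000 cont=0.0000 V=0.0000[hold]; j=6 S=142.8550 intr=0.0000 cont=0.0000 V=0.0000[hold]  S*(6)=75.0126
k=5: j=0 S=58.9147 intr=24.6753 cont=23.1324 V=24.6753[EX]; j=1 S=69.2092 intr=14.3808 cont=12.8378 V=14.3808[EX]; j=2 S=81.3026 intr=2.2874 cont=3.9273 V=3.9273[hold]; j=3 S=95.5091 intr=0.0000 cont=0.3587 V=0.3587[hold]; j=4 S=112.1980 intr=0.0000 cont=0.0000 V=0.0000[hold]; j=5 S=131.8030 intr=0.0000 cont=0.0000 V=0.0000[hold]  S*(5)=69.2092
k=4: j=0 S=63.8549 intr=19.7351 cont=18.1922 V=19.7351[EX]; j=1 S=75.0126 intr=8.5774 cont=7.9946 V=8.5774[EX]; j=2 S=88.1200 intr=0.0000 cont=1.7654 V=1.7654[hold]; j=3 S=103.5177 intr=0.0000 cont=0.1421 V=0.1421[hold]; j=4 S=121.6060 intr=0.0000 cont=0.0000 V=0.0000[hold]  S*(4)=75.0126
k=3: j=0 S=69.2092 intr=14.3808 cont=12.8378 V=14.3808[EX]; j=1 S=81.3026 intr=2.2874 cont=4.4305 V=4.4305[hold]; j=2 S=95.5091 intr=0.0000 cont=0.7823 V=0.7823[hold]; j=3 S=112.1980 intr=0.0000 cont=0.0563 V=0.0563[hold]  S*(3)=69.2092
k=2: j=0 S=75.0126 intr=8.5774 cont=8.2893 V=8.5774[EX]; j=1 S=88.1200 intr=0.0000 cont=2.2127 V=2.2127[hold]; j=2 S=103.5177 intr=0.0000 cont=0.3428 V=0.3428[hold]  S*(2)=75.0126
k=1: j=0 S=81.3026 intr=2.2874 cont=4.6924 V=4.6924[hold]; j=1 S=95.5091 intr=0.0000 cont=1.0770 V=1.0770[hold]  S*(1)=-
k=0: j=0 S=88.1200 intr=0.0000 cont=2.4889 V=2.4889[hold]  S*(0)=-

price = 2.4889
boundary = - - 75.0126 69.2092 75.0126 69.2092 75.0126
tree:
2.4889
4.6924 1.0770
8.5774 2.2127 0.3428
14.3808 4.4305 0.7823 0.0563
19.7351 8.5774 1.7654 0.1421 0.0000
24.6753 14.3808 3.9273 0.3587 0.0000 0.0000
29.2332 19.7351 8.5774 0.9059 0.0000 0.0000 0.0000
33.4386 24.6753 14.3808 2.2874 0.0000 0.0000 0.0000 0.0000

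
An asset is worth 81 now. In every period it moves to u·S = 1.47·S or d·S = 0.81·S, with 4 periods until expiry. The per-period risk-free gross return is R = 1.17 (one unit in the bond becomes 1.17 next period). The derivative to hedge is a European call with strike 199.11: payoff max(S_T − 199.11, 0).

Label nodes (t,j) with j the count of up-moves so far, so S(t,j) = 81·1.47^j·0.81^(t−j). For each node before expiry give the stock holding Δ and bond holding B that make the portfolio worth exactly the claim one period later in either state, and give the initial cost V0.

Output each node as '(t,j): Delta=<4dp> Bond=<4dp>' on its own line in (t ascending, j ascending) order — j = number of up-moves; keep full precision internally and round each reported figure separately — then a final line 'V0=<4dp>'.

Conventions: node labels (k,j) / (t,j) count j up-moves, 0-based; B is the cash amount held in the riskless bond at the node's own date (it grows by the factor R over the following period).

No-arbitrage ⇒ martingale measure with p* = (R−d)/(u−d) = 0.5455.
Terminal payoffs: V(4,0)=0.0000, V(4,1)=0.0000, V(4,2)=0.0000, V(4,3)=9.3017, V(4,4)=179.1186
  t=3,j=0: stock 43.0467 → up 63.2787 (V=0.0000), down 34.8678 (V=0.0000). Price 0.0000; hedge Δ=0.0000, bond B=0.0000.
  t=3,j=1: stock 78.1218 → up 114.8391 (V=0.0000), down 63.2787 (V=0.0000). Price 0.0000; hedge Δ=0.0000, bond B=0.0000.
  t=3,j=2: stock 141.7766 → up 208.4117 (V=9.3017), down 114.8391 (V=0.0000). Price 4.3364; hedge Δ=0.0994, bond B=-9.7570.
  t=3,j=3: stock 257.2984 → up 378.2286 (V=179.1186), down 208.4117 (V=9.3017). Price 87.1189; hedge Δ=1.0000, bond B=-170.1795.
  t=2,j=0: stock 53.1441 → up 78.1218 (V=0.0000), down 43.0467 (V=0.0000). Price 0.0000; hedge Δ=0.0000, bond B=0.0000.
  t=2,j=1: stock 96.4467 → up 141.7766 (V=4.3364), down 78.1218 (V=0.0000). Price 2.0217; hedge Δ=0.0681, bond B=-4.5487.
  t=2,j=2: stock 175.0329 → up 257.2984 (V=87.1189), down 141.7766 (V=4.3364). Price 42.2996; hedge Δ=0.7166, bond B=-83.1284.
  t=1,j=0: stock 65.6100 → up 96.4467 (V=2.0217), down 53.1441 (V=0.0000). Price 0.9425; hedge Δ=0.0467, bond B=-2.1206.
  t=1,j=1: stock 119.0700 → up 175.0329 (V=42.2996), down 96.4467 (V=2.0217). Price 20.5055; hedge Δ=0.5125, bond B=-40.5217.
  t=0,j=0: stock 81.0000 → up 119.0700 (V=20.5055), down 65.6100 (V=0.9425). Price 9.9258; hedge Δ=0.3659, bond B=-19.7151.
Check: Δ(0,0)·S0 + B(0,0) = 9.9258 = V0.

(0,0): Delta=0.3659 Bond=-19.7151
(1,0): Delta=0.0467 Bond=-2.1206
(1,1): Delta=0.5125 Bond=-40.5217
(2,0): Delta=0.0000 Bond=0.0000
(2,1): Delta=0.0681 Bond=-4.5487
(2,2): Delta=0.7166 Bond=-83.1284
(3,0): Delta=0.0000 Bond=0.0000
(3,1): Delta=0.0000 Bond=0.0000
(3,2): Delta=0.0994 Bond=-9.7570
(3,3): Delta=1.0000 Bond=-170.1795
V0=9.9258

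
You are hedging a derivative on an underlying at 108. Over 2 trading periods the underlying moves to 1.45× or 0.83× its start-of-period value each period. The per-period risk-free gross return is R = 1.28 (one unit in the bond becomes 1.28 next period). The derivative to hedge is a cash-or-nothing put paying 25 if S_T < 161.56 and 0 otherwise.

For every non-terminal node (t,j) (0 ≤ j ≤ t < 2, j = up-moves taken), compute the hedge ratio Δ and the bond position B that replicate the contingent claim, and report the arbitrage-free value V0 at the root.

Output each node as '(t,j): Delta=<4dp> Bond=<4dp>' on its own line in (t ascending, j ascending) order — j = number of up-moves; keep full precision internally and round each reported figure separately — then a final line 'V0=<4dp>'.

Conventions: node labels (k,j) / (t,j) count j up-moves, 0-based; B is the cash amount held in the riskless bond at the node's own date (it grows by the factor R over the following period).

(0,0): Delta=-0.2117 Bond=30.0849
(1,0): Delta=0.0000 Bond=19.5312
(1,1): Delta=-0.2575 Bond=45.6779
V0=7.2205

Since d<R<u, set p* = (R−d)/(u−d) = 0.7258; price each node as the discounted p*-expectation of its children.
Expiry values: V(2,0)=25.0000, V(2,1)=25.0000, V(2,2)=0.0000
Node (1,0) S=89.6400: V=(p*·25.0000+(1−p*)·25.0000)/1.28=19.5312; Δ=(25.0000−25.0000)/(129.9780−74.4012)=0.0000; B=V−Δ·S=19.5312
Node (1,1) S=156.6000: V=(p*·0.0000+(1−p*)·25.0000)/1.28=5.3553; Δ=(0.0000−25.0000)/(227.0700−129.9780)=-0.2575; B=V−Δ·S=45.6779
Node (0,0) S=108.0000: V=(p*·5.3553+(1−p*)·19.5312)/1.28=7.2205; Δ=(5.3553−19.5312)/(156.6000−89.6400)=-0.2117; B=V−Δ·S=30.0849
Check: Δ(0,0)·S0 + B(0,0) = 7.2205 = V0.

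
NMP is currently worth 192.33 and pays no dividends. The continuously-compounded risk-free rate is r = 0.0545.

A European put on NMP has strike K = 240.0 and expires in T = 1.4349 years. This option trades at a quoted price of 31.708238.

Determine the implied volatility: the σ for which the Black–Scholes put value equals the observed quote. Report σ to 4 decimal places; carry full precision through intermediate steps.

At σ = 0.1132 the Black–Scholes value reproduces the quote:
σ√T = 0.1132·√1.4349 = 0.135599
d₁ = (ln(S/K) + (r+σ²/2)T) / (σ√T) = (ln(192.33/240.0) + (0.0545+0.1132²/2)·1.4349) / 0.135599 = (-0.221426 + 0.087396) / 0.135599 = -0.988432
d₂ = d₁ − σ√T = -0.988432 − 0.135599 = -1.124031
e^{−rT} = 0.924778
N(−d₁) = 0.838529,  N(−d₂) = 0.869500
V = K·e^{−rT}·N(−d₂) − S·N(−d₁) = 192.982614 − 161.274376 = 31.708238 (the quoted price), and the Black–Scholes price is strictly increasing in σ, so σ is unique

sigma = 0.1132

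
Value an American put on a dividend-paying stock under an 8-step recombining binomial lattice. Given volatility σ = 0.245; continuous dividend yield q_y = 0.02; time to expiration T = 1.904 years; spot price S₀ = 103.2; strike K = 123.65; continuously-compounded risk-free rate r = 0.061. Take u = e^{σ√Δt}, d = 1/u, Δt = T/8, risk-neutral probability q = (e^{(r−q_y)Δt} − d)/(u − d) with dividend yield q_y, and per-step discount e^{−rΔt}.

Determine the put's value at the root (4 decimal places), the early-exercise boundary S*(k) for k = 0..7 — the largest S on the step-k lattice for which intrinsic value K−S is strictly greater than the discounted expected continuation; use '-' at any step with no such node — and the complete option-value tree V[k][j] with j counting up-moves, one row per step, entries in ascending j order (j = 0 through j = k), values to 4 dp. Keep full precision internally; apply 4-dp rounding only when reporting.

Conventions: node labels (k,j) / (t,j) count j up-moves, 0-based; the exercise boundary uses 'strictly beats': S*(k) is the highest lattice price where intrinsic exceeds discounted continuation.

price = 23.1309
boundary = - 91.5738 81.2573 91.5738 81.2573 91.5738 103.2000 91.5738
tree:
23.1309
32.0762 15.2352
42.3927 22.4955 8.7255
51.5469 32.0762 13.9738 3.9545
59.6698 42.3927 21.6253 7.0538 1.1026
66.8776 51.5469 32.0762 12.2463 2.2882 0.0000
73.2735 59.6698 42.3927 20.4500 4.7486 0.0000 0.0000
78.9487 66.8776 51.5469 32.0762 9.8544 0.0000 0.0000 0.0000
83.9846 73.2735 59.6698 42.3927 20.4500 0.0000 0.0000 0.0000 0.0000

Δt=0.23800, u=1.12696, d=0.88734, q=0.51108, disc=e^(-rΔt)=0.98559
k=8 terminal: V=max(K-S,0) → 83.9846 73.2735 59.6698 42.3927 20.4500 0.0000 0.0000 0.0000 0.0000
k=7: j=0 S=44.7013 intr=78.9487 cont=77.3788 V=78.9487[EX]; j=1 S=56.7724 intr=66.8776 cont=65.3651 V=66.8776[EX]; j=2 S=72.1031 intr=51.5469 cont=50.1071 V=51.5469[EX]; j=3 S=91.5738 intr=32.0762 cont=30.7289 V=32.0762[EX]; j=4 S=116.3023 intr=7.3477 cont=9.8544 V=9.8544[hold]; j=5 S=147.7084 intr=0.0000 cont=0.0000 V=0.0000[hold]; j=6 S=187.5955 intr=0.0000 cont=0.0000 V=0.0000[hold]; j=7 S=238.2536 intr=0.0000 cont=0.0000 V=0.0000[hold]  S*(7)=91.5738
k=6: j=0 S=50.3765 intr=73.2735 cont=71.7305 V=73.2735[EX]; j=1 S=63.9802 intr=59.6698 cont=58.1915 V=59.6698[EX]; j=2 S=81.2573 intr=42.3927 cont=40.9963 V=42.3927[EX]; j=3 S=103.2000 intr=20.4500 cont=20.4205 V=20.4500[EX]; j=4 S=131.0680 intr=0.0000 cont=4.7486 V=4.7486[hold]; j=5 S=166.4615 intr=0.0000 cont=0.0000 V=0.0000[hold]; j=6 S=211.4127 intr=0.0000 cont=0.0000 V=0.0000[hold]  S*(6)=103.2000
k=5: j=0 S=56.7724 intr=66.8776 cont=65.3651 V=66.8776[EX]; j=1 S=72.1031 intr=51.5469 cont=50.1071 V=51.5469[EX]; j=2 S=91.5738 intr=32.0762 cont=30.7289 V=32.0762[EX]; j=3 S=116.3023 intr=7.3477 cont=12.2463 V=12.2463[hold]; j=4 S=147.7084 intr=0.0000 cont=2.2882 V=2.2882[hold]; j=5 S=187.5955 intr=0.0000 cont=0.0000 V=0.0000[hold]  S*(5)=91.5738
k=4: j=0 S=63.9802 intr=59.6698 cont=58.1915 V=59.6698[EX]; j=1 S=81.2573 intr=42.3927 cont=40.9963 V=42.3927[EX]; j=2 S=103.2000 intr=20.4500 cont=21.6253 V=21.6253[hold]; j=3 S=131.0680 intr=0.0000 cont=7.0538 V=7.0538[hold]; j=4 S=166.4615 intr=0.0000 cont=1.1026 V=1.1026[hold]  S*(4)=81.2573
k=3: j=0 S=72.1031 intr=51.5469 cont=50.1071 V=51.5469[EX]; j=1 S=91.5738 intr=32.0762 cont=31.3209 V=32.0762[EX]; j=2 S=116.3023 intr=7.3477 cont=13.9738 V=13.9738[hold]; j=3 S=147.7084 intr=0.0000 cont=3.9545 V=3.9545[hold]  S*(3)=91.5738
k=2: j=0 S=81.2573 intr=42.3927 cont=40.9963 V=42.3927[EX]; j=1 S=103.2000 intr=20.4500 cont=22.4955 V=22.4955[hold]; j=2 S=131.0680 intr=0.0000 cont=8.7255 V=8.7255[hold]  S*(2)=81.2573
k=1: j=0 S=91.5738 intr=32.0762 cont=31.7592 V=32.0762[EX]; j=1 S=116.3023 intr=7.3477 cont=15.2352 V=15.2352[hold]  S*(1)=91.5738
k=0: j=0 S=103.2000 intr=20.4500 cont=23.1309 V=23.1309[hold]  S*(0)=-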